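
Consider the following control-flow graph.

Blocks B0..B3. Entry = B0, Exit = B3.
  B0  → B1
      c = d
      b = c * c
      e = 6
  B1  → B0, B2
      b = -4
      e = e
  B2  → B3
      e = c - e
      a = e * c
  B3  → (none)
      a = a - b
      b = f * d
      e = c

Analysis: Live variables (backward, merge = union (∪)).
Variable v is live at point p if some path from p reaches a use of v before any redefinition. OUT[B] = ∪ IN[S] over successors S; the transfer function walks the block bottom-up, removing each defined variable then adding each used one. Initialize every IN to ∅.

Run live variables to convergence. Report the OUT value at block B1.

Answer: {b, c, d, e, f}

Derivation:
Per-block solution:
  B0:   IN={d, f}   OUT={c, d, e, f}
  B1:   IN={c, d, e, f}   OUT={b, c, d, e, f}
  B2:   IN={b, c, d, e, f}   OUT={a, b, c, d, f}
  B3:   IN={a, b, c, d, f}   OUT={}

Merge at B1: OUT[B1] = IN[B0] ⊔ IN[B2] = {b, c, d, e, f}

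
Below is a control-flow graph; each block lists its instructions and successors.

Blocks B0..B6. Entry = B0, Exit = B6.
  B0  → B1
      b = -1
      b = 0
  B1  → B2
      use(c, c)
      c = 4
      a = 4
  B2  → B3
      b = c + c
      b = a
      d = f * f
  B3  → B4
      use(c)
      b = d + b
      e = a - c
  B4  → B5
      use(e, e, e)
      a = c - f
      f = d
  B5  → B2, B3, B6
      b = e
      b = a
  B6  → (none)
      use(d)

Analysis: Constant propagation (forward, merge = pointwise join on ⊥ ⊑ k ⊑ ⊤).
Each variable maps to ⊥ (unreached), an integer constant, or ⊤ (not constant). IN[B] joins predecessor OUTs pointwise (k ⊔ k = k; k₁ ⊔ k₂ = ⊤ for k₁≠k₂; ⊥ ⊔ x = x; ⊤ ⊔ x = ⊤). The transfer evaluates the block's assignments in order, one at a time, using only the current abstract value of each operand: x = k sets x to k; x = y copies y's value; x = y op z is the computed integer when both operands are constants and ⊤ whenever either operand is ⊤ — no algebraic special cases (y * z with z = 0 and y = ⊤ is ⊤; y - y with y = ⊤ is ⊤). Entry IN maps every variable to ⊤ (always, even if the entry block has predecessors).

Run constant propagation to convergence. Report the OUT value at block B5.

Answer: {a: ⊤, b: ⊤, c: 4, d: ⊤, e: ⊤, f: ⊤}

Derivation:
Converged values:
  B0: | IN=(all ⊤) | OUT={b:0; rest ⊤}
  B1: | IN={b:0; rest ⊤} | OUT={a:4, b:0, c:4; rest ⊤}
  B2: | IN={c:4; rest ⊤} | OUT={c:4; rest ⊤}
  B3: | IN={c:4; rest ⊤} | OUT={c:4; rest ⊤}
  B4: | IN={c:4; rest ⊤} | OUT={c:4; rest ⊤}
  B5: | IN={c:4; rest ⊤} | OUT={c:4; rest ⊤}
  B6: | IN={c:4; rest ⊤} | OUT={c:4; rest ⊤}

Merge at B5: IN[B5] = OUT[B4] = {a: ⊤, b: ⊤, c: 4, d: ⊤, e: ⊤, f: ⊤}
Applying B5's transfer function to that IN value gives OUT[B5] (row B5 above).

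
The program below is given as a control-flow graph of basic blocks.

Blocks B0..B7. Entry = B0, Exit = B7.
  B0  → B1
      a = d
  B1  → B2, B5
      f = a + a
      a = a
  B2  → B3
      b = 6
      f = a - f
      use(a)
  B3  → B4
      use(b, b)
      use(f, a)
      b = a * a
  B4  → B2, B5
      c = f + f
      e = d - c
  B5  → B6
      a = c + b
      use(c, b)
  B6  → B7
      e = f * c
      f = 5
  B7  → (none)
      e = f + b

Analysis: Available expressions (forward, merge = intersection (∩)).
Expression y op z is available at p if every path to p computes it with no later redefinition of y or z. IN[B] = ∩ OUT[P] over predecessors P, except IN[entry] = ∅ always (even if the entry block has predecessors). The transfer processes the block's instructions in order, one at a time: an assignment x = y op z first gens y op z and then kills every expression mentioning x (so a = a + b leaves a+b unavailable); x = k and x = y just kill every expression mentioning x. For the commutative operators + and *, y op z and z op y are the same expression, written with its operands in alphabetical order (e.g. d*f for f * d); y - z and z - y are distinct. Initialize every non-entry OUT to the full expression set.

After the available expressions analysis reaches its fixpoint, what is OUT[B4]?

Answer: {a*a, d-c, f+f}

Working:
Converged values:
  B0: | IN={} | OUT={}
  B1: | IN={} | OUT={}
  B2: | IN={} | OUT={}
  B3: | IN={} | OUT={a*a}
  B4: | IN={a*a} | OUT={a*a, d-c, f+f}
  B5: | IN={} | OUT={b+c}
  B6: | IN={b+c} | OUT={b+c}
  B7: | IN={b+c} | OUT={b+c, b+f}

Merge at B4: IN[B4] = OUT[B3] = {a*a}
Applying B4's transfer function to that IN value gives OUT[B4] (row B4 above).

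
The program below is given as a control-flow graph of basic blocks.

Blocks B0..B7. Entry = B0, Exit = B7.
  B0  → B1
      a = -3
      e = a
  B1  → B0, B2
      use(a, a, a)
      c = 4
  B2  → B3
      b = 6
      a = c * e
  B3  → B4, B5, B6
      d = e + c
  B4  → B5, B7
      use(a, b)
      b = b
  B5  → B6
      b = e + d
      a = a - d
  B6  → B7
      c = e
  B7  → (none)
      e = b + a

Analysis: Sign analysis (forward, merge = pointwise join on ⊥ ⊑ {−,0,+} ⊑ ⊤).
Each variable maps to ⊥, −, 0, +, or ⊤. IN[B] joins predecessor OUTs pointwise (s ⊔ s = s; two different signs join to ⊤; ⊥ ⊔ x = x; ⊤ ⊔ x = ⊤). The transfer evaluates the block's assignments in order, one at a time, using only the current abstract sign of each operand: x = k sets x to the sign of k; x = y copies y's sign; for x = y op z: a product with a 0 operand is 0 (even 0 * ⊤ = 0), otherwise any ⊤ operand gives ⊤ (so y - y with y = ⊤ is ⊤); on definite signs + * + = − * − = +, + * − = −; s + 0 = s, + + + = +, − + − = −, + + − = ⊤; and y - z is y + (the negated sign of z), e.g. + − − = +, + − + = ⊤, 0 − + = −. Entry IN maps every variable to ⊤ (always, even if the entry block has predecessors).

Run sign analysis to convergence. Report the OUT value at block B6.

Answer: {a: ⊤, b: ⊤, c: -, d: ⊤, e: -, f: ⊤}

Trace:
Fixpoint table:
  B0:   IN=(all ⊤)   OUT={a:-, e:-; rest ⊤}
  B1:   IN={a:-, e:-; rest ⊤}   OUT={a:-, c:+, e:-; rest ⊤}
  B2:   IN={a:-, c:+, e:-; rest ⊤}   OUT={a:-, b:+, c:+, e:-; rest ⊤}
  B3:   IN={a:-, b:+, c:+, e:-; rest ⊤}   OUT={a:-, b:+, c:+, e:-; rest ⊤}
  B4:   IN={a:-, b:+, c:+, e:-; rest ⊤}   OUT={a:-, b:+, c:+, e:-; rest ⊤}
  B5:   IN={a:-, b:+, c:+, e:-; rest ⊤}   OUT={c:+, e:-; rest ⊤}
  B6:   IN={c:+, e:-; rest ⊤}   OUT={c:-, e:-; rest ⊤}
  B7:   IN={e:-; rest ⊤}   OUT=(all ⊤)

Merge at B6: IN[B6] = OUT[B3] ⊔ OUT[B5] = {a: ⊤, b: ⊤, c: +, d: ⊤, e: -, f: ⊤}
Applying B6's transfer function to that IN value gives OUT[B6] (row B6 above).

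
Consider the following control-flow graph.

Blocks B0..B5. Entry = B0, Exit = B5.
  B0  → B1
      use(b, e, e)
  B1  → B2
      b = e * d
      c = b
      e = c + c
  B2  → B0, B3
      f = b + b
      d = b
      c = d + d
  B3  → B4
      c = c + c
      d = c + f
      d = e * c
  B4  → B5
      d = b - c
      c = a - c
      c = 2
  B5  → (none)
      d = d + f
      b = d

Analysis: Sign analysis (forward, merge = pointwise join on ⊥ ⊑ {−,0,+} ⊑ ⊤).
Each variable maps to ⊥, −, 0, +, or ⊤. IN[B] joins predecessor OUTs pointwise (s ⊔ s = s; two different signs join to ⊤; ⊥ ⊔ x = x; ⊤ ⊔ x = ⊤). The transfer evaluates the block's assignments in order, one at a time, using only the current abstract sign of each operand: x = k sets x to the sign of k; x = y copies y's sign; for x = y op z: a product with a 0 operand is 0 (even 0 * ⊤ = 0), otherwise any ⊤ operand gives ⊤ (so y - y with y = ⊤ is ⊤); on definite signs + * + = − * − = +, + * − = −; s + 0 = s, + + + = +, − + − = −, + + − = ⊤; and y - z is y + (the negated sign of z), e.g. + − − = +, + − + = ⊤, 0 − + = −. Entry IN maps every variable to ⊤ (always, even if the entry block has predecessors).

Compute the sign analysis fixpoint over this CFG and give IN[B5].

Fixpoint table:
  B0:  IN=(all ⊤)  OUT=(all ⊤)
  B1:  IN=(all ⊤)  OUT=(all ⊤)
  B2:  IN=(all ⊤)  OUT=(all ⊤)
  B3:  IN=(all ⊤)  OUT=(all ⊤)
  B4:  IN=(all ⊤)  OUT={c:+; rest ⊤}
  B5:  IN={c:+; rest ⊤}  OUT={c:+; rest ⊤}

Merge at B5: IN[B5] = OUT[B4] = {a: ⊤, b: ⊤, c: +, d: ⊤, e: ⊤, f: ⊤}

Answer: {a: ⊤, b: ⊤, c: +, d: ⊤, e: ⊤, f: ⊤}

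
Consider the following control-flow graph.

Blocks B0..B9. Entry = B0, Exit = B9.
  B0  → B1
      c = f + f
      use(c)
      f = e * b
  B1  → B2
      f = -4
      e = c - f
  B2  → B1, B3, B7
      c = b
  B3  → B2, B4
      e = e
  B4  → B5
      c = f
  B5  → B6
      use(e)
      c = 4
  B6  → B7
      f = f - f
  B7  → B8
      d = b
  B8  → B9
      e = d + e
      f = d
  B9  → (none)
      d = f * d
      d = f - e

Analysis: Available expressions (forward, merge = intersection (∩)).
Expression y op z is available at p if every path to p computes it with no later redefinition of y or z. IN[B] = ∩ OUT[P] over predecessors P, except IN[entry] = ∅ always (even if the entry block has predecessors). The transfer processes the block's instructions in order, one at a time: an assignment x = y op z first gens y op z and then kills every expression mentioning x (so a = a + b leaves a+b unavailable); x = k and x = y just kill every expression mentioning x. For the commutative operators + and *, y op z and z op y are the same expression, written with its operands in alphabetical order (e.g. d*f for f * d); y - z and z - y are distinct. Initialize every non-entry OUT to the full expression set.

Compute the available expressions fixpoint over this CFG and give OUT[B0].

Per-block solution:
  B0:  IN={}  OUT={b*e}
  B1:  IN={}  OUT={c-f}
  B2:  IN={}  OUT={}
  B3:  IN={}  OUT={}
  B4:  IN={}  OUT={}
  B5:  IN={}  OUT={}
  B6:  IN={}  OUT={}
  B7:  IN={}  OUT={}
  B8:  IN={}  OUT={}
  B9:  IN={}  OUT={f-e}

B0 is the boundary node: IN[B0] = {}
Applying B0's transfer function to that IN value gives OUT[B0] (row B0 above).

Answer: {b*e}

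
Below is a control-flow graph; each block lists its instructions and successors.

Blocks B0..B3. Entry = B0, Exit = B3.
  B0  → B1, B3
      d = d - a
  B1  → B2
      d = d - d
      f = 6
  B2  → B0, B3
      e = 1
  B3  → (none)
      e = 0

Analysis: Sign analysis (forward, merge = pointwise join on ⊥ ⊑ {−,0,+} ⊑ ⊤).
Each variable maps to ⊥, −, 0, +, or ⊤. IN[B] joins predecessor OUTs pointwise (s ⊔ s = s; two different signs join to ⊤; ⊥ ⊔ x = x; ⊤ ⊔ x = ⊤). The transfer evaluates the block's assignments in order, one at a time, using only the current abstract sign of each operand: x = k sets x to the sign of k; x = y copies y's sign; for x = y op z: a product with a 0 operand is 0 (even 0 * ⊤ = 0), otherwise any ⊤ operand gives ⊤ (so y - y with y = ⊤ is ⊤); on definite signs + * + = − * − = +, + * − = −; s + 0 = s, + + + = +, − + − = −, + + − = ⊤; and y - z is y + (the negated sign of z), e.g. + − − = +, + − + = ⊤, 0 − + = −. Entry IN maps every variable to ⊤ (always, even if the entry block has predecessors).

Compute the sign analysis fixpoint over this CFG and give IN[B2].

Answer: {a: ⊤, b: ⊤, c: ⊤, d: ⊤, e: ⊤, f: +}

Derivation:
Per-block solution:
  B0:  IN=(all ⊤)  OUT=(all ⊤)
  B1:  IN=(all ⊤)  OUT={f:+; rest ⊤}
  B2:  IN={f:+; rest ⊤}  OUT={e:+, f:+; rest ⊤}
  B3:  IN=(all ⊤)  OUT={e:0; rest ⊤}

Merge at B2: IN[B2] = OUT[B1] = {a: ⊤, b: ⊤, c: ⊤, d: ⊤, e: ⊤, f: +}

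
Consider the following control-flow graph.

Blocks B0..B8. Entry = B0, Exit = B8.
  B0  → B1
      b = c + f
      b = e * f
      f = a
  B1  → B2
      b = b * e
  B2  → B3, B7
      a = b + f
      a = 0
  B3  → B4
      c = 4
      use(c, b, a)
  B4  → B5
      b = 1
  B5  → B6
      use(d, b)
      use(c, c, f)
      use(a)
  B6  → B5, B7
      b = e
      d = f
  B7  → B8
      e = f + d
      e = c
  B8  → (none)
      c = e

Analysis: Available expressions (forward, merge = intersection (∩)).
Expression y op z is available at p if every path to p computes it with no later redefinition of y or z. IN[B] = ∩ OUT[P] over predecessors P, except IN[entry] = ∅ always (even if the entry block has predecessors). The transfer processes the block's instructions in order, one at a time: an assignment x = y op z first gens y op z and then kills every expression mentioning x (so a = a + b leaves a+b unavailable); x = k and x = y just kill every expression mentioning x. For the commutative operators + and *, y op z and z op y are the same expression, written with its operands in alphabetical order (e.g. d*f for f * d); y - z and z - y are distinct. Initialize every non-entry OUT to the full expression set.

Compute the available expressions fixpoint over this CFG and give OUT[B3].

Fixpoint table:
  B0:  IN={}  OUT={}
  B1:  IN={}  OUT={}
  B2:  IN={}  OUT={b+f}
  B3:  IN={b+f}  OUT={b+f}
  B4:  IN={b+f}  OUT={}
  B5:  IN={}  OUT={}
  B6:  IN={}  OUT={}
  B7:  IN={}  OUT={d+f}
  B8:  IN={d+f}  OUT={d+f}

Merge at B3: IN[B3] = OUT[B2] = {b+f}
Applying B3's transfer function to that IN value gives OUT[B3] (row B3 above).

Answer: {b+f}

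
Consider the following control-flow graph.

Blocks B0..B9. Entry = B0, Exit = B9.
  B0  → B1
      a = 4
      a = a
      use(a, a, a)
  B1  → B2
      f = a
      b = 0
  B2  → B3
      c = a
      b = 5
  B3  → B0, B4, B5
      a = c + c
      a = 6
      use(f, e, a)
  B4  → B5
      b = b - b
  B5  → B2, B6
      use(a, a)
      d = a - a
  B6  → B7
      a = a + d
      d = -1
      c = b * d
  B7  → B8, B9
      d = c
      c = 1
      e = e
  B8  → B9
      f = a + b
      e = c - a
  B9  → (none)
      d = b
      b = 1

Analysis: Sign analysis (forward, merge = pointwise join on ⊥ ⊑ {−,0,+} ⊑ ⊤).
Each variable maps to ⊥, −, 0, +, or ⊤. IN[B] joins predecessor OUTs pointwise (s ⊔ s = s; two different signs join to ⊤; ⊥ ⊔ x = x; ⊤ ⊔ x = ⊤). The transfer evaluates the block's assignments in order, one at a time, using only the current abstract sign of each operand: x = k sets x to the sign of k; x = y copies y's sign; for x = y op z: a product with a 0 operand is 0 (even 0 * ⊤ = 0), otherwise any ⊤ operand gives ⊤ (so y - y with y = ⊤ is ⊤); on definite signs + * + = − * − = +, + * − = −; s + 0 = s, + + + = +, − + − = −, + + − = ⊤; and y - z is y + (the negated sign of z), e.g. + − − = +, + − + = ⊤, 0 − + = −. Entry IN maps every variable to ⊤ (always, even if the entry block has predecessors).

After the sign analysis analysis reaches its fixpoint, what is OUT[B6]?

Answer: {a: ⊤, b: ⊤, c: ⊤, d: -, e: ⊤, f: +}

Working:
Converged values:
  B0: | IN=(all ⊤) | OUT={a:+; rest ⊤}
  B1: | IN={a:+; rest ⊤} | OUT={a:+, b:0, f:+; rest ⊤}
  B2: | IN={a:+, f:+; rest ⊤} | OUT={a:+, b:+, c:+, f:+; rest ⊤}
  B3: | IN={a:+, b:+, c:+, f:+; rest ⊤} | OUT={a:+, b:+, c:+, f:+; rest ⊤}
  B4: | IN={a:+, b:+, c:+, f:+; rest ⊤} | OUT={a:+, c:+, f:+; rest ⊤}
  B5: | IN={a:+, c:+, f:+; rest ⊤} | OUT={a:+, c:+, f:+; rest ⊤}
  B6: | IN={a:+, c:+, f:+; rest ⊤} | OUT={d:-, f:+; rest ⊤}
  B7: | IN={d:-, f:+; rest ⊤} | OUT={c:+, f:+; rest ⊤}
  B8: | IN={c:+, f:+; rest ⊤} | OUT={c:+; rest ⊤}
  B9: | IN={c:+; rest ⊤} | OUT={b:+, c:+; rest ⊤}

Merge at B6: IN[B6] = OUT[B5] = {a: +, b: ⊤, c: +, d: ⊤, e: ⊤, f: +}
Applying B6's transfer function to that IN value gives OUT[B6] (row B6 above).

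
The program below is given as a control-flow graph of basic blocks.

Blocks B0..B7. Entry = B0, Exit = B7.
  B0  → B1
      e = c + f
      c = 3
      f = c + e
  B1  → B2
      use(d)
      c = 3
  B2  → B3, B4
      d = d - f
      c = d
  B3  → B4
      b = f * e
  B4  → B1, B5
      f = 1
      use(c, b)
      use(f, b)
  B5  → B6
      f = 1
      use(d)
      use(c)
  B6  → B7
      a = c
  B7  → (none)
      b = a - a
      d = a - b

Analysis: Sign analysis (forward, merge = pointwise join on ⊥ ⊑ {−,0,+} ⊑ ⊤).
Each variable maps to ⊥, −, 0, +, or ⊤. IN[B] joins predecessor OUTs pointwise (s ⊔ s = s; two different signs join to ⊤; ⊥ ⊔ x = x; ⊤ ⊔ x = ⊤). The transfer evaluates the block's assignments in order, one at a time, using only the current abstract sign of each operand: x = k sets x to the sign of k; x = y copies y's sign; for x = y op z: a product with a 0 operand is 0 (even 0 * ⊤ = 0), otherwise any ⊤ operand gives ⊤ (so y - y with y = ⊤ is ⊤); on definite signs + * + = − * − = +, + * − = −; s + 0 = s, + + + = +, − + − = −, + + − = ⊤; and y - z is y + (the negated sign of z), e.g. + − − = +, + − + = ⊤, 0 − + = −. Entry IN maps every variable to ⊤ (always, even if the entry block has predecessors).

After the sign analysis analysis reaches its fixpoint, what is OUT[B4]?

Per-block solution:
  B0: | IN=(all ⊤) | OUT={c:+; rest ⊤}
  B1: | IN=(all ⊤) | OUT={c:+; rest ⊤}
  B2: | IN={c:+; rest ⊤} | OUT=(all ⊤)
  B3: | IN=(all ⊤) | OUT=(all ⊤)
  B4: | IN=(all ⊤) | OUT={f:+; rest ⊤}
  B5: | IN={f:+; rest ⊤} | OUT={f:+; rest ⊤}
  B6: | IN={f:+; rest ⊤} | OUT={f:+; rest ⊤}
  B7: | IN={f:+; rest ⊤} | OUT={f:+; rest ⊤}

Merge at B4: IN[B4] = OUT[B2] ⊔ OUT[B3] = {a: ⊤, b: ⊤, c: ⊤, d: ⊤, e: ⊤, f: ⊤}
Applying B4's transfer function to that IN value gives OUT[B4] (row B4 above).

Answer: {a: ⊤, b: ⊤, c: ⊤, d: ⊤, e: ⊤, f: +}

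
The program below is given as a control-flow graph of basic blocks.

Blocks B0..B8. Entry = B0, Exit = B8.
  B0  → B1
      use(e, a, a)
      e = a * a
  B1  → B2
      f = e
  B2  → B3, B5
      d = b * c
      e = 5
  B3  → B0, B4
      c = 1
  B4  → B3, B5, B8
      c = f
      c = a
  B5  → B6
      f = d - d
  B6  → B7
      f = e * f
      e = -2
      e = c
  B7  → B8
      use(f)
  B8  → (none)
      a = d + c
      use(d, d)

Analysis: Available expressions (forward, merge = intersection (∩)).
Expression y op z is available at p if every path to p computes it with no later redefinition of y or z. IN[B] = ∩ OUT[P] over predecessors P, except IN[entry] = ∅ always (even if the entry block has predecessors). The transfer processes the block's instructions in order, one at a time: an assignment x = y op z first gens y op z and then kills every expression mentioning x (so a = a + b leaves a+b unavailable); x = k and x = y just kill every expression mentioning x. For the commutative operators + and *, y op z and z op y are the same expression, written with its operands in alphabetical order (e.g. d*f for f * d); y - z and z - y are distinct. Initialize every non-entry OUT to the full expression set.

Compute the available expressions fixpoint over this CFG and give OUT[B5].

Converged values:
  B0: | IN={} | OUT={a*a}
  B1: | IN={a*a} | OUT={a*a}
  B2: | IN={a*a} | OUT={a*a, b*c}
  B3: | IN={a*a} | OUT={a*a}
  B4: | IN={a*a} | OUT={a*a}
  B5: | IN={a*a} | OUT={a*a, d-d}
  B6: | IN={a*a, d-d} | OUT={a*a, d-d}
  B7: | IN={a*a, d-d} | OUT={a*a, d-d}
  B8: | IN={a*a} | OUT={c+d}

Merge at B5: IN[B5] = OUT[B2] ∩ OUT[B4] = {a*a}
Applying B5's transfer function to that IN value gives OUT[B5] (row B5 above).

Answer: {a*a, d-d}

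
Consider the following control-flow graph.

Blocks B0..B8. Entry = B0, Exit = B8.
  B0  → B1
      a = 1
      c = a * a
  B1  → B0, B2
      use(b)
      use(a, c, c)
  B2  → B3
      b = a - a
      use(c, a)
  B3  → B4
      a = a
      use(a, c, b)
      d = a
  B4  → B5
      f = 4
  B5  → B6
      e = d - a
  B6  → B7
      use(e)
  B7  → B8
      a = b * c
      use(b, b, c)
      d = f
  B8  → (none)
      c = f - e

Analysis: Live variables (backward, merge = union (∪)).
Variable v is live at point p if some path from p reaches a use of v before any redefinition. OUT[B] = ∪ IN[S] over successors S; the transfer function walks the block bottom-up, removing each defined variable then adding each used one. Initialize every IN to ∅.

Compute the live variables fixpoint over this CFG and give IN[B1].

Converged values:
  B0:   IN={b}   OUT={a, b, c}
  B1:   IN={a, b, c}   OUT={a, b, c}
  B2:   IN={a, c}   OUT={a, b, c}
  B3:   IN={a, b, c}   OUT={a, b, c, d}
  B4:   IN={a, b, c, d}   OUT={a, b, c, d, f}
  B5:   IN={a, b, c, d, f}   OUT={b, c, e, f}
  B6:   IN={b, c, e, f}   OUT={b, c, e, f}
  B7:   IN={b, c, e, f}   OUT={e, f}
  B8:   IN={e, f}   OUT={}

Merge at B1: OUT[B1] = IN[B0] ⊔ IN[B2] = {a, b, c}
Applying B1's transfer function to that OUT value gives IN[B1] (row B1 above).

Answer: {a, b, c}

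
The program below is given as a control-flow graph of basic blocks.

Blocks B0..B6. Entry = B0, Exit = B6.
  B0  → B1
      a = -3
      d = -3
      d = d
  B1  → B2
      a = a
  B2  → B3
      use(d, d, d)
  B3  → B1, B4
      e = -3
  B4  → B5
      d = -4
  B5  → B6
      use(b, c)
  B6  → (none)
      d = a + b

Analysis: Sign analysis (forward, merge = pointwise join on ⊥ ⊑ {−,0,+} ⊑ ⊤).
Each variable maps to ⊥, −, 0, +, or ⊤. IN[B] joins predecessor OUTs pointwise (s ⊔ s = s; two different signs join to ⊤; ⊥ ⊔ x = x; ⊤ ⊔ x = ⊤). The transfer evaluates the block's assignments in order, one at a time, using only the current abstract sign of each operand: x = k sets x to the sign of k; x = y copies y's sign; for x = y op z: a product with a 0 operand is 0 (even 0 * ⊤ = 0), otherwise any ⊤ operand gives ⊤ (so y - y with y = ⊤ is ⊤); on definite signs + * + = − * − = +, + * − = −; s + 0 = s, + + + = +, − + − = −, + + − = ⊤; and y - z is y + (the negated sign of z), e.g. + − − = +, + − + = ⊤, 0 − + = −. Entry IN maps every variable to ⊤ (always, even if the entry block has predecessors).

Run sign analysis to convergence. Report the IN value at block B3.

Answer: {a: -, b: ⊤, c: ⊤, d: -, e: ⊤, f: ⊤}

Derivation:
Per-block solution:
  B0: | IN=(all ⊤) | OUT={a:-, d:-; rest ⊤}
  B1: | IN={a:-, d:-; rest ⊤} | OUT={a:-, d:-; rest ⊤}
  B2: | IN={a:-, d:-; rest ⊤} | OUT={a:-, d:-; rest ⊤}
  B3: | IN={a:-, d:-; rest ⊤} | OUT={a:-, d:-, e:-; rest ⊤}
  B4: | IN={a:-, d:-, e:-; rest ⊤} | OUT={a:-, d:-, e:-; rest ⊤}
  B5: | IN={a:-, d:-, e:-; rest ⊤} | OUT={a:-, d:-, e:-; rest ⊤}
  B6: | IN={a:-, d:-, e:-; rest ⊤} | OUT={a:-, e:-; rest ⊤}

Merge at B3: IN[B3] = OUT[B2] = {a: -, b: ⊤, c: ⊤, d: -, e: ⊤, f: ⊤}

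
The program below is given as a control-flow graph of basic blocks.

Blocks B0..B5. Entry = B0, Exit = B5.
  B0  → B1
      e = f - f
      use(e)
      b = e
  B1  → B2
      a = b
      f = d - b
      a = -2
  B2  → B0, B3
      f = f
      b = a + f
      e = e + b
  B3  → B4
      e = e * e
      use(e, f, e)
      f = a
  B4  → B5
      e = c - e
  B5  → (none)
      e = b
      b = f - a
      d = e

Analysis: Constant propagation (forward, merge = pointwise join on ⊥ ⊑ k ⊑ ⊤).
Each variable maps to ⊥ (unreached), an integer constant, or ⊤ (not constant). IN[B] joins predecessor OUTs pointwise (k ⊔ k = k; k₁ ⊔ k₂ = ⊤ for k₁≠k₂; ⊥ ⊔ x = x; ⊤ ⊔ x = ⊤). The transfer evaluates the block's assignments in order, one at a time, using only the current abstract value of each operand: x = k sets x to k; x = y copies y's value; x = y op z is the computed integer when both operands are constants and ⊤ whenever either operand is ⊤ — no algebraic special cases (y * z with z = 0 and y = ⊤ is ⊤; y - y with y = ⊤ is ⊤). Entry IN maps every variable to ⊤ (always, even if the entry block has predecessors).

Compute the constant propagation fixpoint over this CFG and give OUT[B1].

Answer: {a: -2, b: ⊤, c: ⊤, d: ⊤, e: ⊤, f: ⊤}

Working:
Converged values:
  B0: | IN=(all ⊤) | OUT=(all ⊤)
  B1: | IN=(all ⊤) | OUT={a:-2; rest ⊤}
  B2: | IN={a:-2; rest ⊤} | OUT={a:-2; rest ⊤}
  B3: | IN={a:-2; rest ⊤} | OUT={a:-2, f:-2; rest ⊤}
  B4: | IN={a:-2, f:-2; rest ⊤} | OUT={a:-2, f:-2; rest ⊤}
  B5: | IN={a:-2, f:-2; rest ⊤} | OUT={a:-2, b:0, f:-2; rest ⊤}

Merge at B1: IN[B1] = OUT[B0] = {a: ⊤, b: ⊤, c: ⊤, d: ⊤, e: ⊤, f: ⊤}
Applying B1's transfer function to that IN value gives OUT[B1] (row B1 above).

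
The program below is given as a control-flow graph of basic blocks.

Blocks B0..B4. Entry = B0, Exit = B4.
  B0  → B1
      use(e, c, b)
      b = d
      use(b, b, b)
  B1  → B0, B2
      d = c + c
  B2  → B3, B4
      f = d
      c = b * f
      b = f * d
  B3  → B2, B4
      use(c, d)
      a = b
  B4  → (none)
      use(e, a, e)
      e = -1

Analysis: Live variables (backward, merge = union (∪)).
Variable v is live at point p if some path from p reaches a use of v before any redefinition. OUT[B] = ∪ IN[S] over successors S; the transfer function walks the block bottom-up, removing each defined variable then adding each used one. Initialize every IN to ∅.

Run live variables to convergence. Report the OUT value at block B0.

Answer: {a, b, c, e}

Derivation:
Per-block solution:
  B0:  IN={a, b, c, d, e}  OUT={a, b, c, e}
  B1:  IN={a, b, c, e}  OUT={a, b, c, d, e}
  B2:  IN={a, b, d, e}  OUT={a, b, c, d, e}
  B3:  IN={b, c, d, e}  OUT={a, b, d, e}
  B4:  IN={a, e}  OUT={}

Merge at B0: OUT[B0] = IN[B1] = {a, b, c, e}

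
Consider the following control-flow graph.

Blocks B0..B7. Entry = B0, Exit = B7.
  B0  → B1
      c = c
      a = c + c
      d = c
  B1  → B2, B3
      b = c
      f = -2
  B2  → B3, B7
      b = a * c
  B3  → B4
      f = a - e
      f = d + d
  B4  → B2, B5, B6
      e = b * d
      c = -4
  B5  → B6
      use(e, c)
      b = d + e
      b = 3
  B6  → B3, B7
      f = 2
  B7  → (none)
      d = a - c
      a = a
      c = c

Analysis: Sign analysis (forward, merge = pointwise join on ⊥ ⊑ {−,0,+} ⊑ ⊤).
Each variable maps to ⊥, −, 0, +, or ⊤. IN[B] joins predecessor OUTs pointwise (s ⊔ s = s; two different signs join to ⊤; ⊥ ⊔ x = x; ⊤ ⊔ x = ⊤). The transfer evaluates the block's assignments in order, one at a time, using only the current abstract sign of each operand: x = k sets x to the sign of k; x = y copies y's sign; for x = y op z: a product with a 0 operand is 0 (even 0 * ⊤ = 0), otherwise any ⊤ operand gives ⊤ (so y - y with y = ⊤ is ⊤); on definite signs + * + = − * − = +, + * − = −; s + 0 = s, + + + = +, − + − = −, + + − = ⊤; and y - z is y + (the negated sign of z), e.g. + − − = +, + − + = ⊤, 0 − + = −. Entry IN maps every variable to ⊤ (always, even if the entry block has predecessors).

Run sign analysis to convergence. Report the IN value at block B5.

Answer: {a: ⊤, b: ⊤, c: -, d: ⊤, e: ⊤, f: ⊤}

Working:
Converged values:
  B0: | IN=(all ⊤) | OUT=(all ⊤)
  B1: | IN=(all ⊤) | OUT={f:-; rest ⊤}
  B2: | IN=(all ⊤) | OUT=(all ⊤)
  B3: | IN=(all ⊤) | OUT=(all ⊤)
  B4: | IN=(all ⊤) | OUT={c:-; rest ⊤}
  B5: | IN={c:-; rest ⊤} | OUT={b:+, c:-; rest ⊤}
  B6: | IN={c:-; rest ⊤} | OUT={c:-, f:+; rest ⊤}
  B7: | IN=(all ⊤) | OUT=(all ⊤)

Merge at B5: IN[B5] = OUT[B4] = {a: ⊤, b: ⊤, c: -, d: ⊤, e: ⊤, f: ⊤}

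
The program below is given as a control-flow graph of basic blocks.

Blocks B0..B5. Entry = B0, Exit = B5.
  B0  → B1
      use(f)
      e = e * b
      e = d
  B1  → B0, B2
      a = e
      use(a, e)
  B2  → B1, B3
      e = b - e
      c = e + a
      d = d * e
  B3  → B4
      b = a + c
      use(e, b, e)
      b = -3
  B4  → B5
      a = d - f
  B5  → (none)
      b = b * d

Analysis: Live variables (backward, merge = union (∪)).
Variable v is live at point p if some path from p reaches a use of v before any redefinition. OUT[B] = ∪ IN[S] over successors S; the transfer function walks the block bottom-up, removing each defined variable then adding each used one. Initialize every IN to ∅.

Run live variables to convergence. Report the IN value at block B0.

Answer: {b, d, e, f}

Derivation:
Per-block solution:
  B0: | IN={b, d, e, f} | OUT={b, d, e, f}
  B1: | IN={b, d, e, f} | OUT={a, b, d, e, f}
  B2: | IN={a, b, d, e, f} | OUT={a, b, c, d, e, f}
  B3: | IN={a, c, d, e, f} | OUT={b, d, f}
  B4: | IN={b, d, f} | OUT={b, d}
  B5: | IN={b, d} | OUT={}

Merge at B0: OUT[B0] = IN[B1] = {b, d, e, f}
Applying B0's transfer function to that OUT value gives IN[B0] (row B0 above).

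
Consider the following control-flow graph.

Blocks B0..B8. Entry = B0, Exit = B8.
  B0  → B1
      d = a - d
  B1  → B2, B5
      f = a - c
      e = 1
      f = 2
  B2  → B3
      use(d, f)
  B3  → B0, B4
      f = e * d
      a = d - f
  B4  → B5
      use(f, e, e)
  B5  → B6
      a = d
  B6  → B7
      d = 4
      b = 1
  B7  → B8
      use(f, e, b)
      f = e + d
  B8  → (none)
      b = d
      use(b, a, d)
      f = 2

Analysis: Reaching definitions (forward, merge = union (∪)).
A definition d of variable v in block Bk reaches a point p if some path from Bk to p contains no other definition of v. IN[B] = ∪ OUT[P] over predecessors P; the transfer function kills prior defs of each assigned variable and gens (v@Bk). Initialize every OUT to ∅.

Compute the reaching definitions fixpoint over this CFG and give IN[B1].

Answer: {a@B3, d@B0, e@B1, f@B3}

Working:
Converged values:
  B0:   IN={a@B3, d@B0, e@B1, f@B3}   OUT={a@B3, d@B0, e@B1, f@B3}
  B1:   IN={a@B3, d@B0, e@B1, f@B3}   OUT={a@B3, d@B0, e@B1, f@B1}
  B2:   IN={a@B3, d@B0, e@B1, f@B1}   OUT={a@B3, d@B0, e@B1, f@B1}
  B3:   IN={a@B3, d@B0, e@B1, f@B1}   OUT={a@B3, d@B0, e@B1, f@B3}
  B4:   IN={a@B3, d@B0, e@B1, f@B3}   OUT={a@B3, d@B0, e@B1, f@B3}
  B5:   IN={a@B3, d@B0, e@B1, f@B1, f@B3}   OUT={a@B5, d@B0, e@B1, f@B1, f@B3}
  B6:   IN={a@B5, d@B0, e@B1, f@B1, f@B3}   OUT={a@B5, b@B6, d@B6, e@B1, f@B1, f@B3}
  B7:   IN={a@B5, b@B6, d@B6, e@B1, f@B1, f@B3}   OUT={a@B5, b@B6, d@B6, e@B1, f@B7}
  B8:   IN={a@B5, b@B6, d@B6, e@B1, f@B7}   OUT={a@B5, b@B8, d@B6, e@B1, f@B8}

Merge at B1: IN[B1] = OUT[B0] = {a@B3, d@B0, e@B1, f@B3}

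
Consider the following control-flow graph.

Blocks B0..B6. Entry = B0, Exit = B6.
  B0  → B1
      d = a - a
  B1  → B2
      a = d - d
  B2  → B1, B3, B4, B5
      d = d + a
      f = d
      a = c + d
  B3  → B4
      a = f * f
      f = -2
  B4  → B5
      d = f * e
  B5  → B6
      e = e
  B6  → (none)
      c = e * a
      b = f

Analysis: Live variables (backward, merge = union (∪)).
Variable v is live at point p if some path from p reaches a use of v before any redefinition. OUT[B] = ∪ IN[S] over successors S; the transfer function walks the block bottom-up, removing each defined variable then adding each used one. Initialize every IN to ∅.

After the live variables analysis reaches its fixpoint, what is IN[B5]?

Answer: {a, e, f}

Trace:
Fixpoint table:
  B0: | IN={a, c, e} | OUT={c, d, e}
  B1: | IN={c, d, e} | OUT={a, c, d, e}
  B2: | IN={a, c, d, e} | OUT={a, c, d, e, f}
  B3: | IN={e, f} | OUT={a, e, f}
  B4: | IN={a, e, f} | OUT={a, e, f}
  B5: | IN={a, e, f} | OUT={a, e, f}
  B6: | IN={a, e, f} | OUT={}

Merge at B5: OUT[B5] = IN[B6] = {a, e, f}
Applying B5's transfer function to that OUT value gives IN[B5] (row B5 above).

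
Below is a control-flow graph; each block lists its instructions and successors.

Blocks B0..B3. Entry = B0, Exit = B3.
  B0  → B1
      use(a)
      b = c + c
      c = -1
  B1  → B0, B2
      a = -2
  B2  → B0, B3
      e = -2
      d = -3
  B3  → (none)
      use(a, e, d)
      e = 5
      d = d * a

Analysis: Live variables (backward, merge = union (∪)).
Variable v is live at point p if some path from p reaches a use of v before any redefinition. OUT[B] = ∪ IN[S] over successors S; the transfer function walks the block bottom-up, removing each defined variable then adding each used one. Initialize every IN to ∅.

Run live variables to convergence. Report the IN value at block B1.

Answer: {c}

Derivation:
Per-block solution:
  B0:   IN={a, c}   OUT={c}
  B1:   IN={c}   OUT={a, c}
  B2:   IN={a, c}   OUT={a, c, d, e}
  B3:   IN={a, d, e}   OUT={}

Merge at B1: OUT[B1] = IN[B0] ⊔ IN[B2] = {a, c}
Applying B1's transfer function to that OUT value gives IN[B1] (row B1 above).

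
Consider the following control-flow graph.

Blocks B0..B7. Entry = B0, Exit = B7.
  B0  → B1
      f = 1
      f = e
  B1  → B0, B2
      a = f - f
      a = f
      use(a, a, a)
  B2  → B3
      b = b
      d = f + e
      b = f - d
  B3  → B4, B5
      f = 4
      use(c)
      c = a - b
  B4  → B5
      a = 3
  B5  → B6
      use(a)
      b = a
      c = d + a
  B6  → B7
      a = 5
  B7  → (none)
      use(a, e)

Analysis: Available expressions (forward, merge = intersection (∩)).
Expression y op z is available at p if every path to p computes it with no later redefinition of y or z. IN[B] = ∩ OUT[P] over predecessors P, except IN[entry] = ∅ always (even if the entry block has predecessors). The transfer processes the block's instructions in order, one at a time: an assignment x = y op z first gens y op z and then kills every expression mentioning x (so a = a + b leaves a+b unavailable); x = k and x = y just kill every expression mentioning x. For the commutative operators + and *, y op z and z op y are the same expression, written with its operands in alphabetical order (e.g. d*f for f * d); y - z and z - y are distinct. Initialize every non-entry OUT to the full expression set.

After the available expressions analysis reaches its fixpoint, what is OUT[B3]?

Fixpoint table:
  B0:   IN={}   OUT={}
  B1:   IN={}   OUT={f-f}
  B2:   IN={f-f}   OUT={e+f, f-d, f-f}
  B3:   IN={e+f, f-d, f-f}   OUT={a-b}
  B4:   IN={a-b}   OUT={}
  B5:   IN={}   OUT={a+d}
  B6:   IN={a+d}   OUT={}
  B7:   IN={}   OUT={}

Merge at B3: IN[B3] = OUT[B2] = {e+f, f-d, f-f}
Applying B3's transfer function to that IN value gives OUT[B3] (row B3 above).

Answer: {a-b}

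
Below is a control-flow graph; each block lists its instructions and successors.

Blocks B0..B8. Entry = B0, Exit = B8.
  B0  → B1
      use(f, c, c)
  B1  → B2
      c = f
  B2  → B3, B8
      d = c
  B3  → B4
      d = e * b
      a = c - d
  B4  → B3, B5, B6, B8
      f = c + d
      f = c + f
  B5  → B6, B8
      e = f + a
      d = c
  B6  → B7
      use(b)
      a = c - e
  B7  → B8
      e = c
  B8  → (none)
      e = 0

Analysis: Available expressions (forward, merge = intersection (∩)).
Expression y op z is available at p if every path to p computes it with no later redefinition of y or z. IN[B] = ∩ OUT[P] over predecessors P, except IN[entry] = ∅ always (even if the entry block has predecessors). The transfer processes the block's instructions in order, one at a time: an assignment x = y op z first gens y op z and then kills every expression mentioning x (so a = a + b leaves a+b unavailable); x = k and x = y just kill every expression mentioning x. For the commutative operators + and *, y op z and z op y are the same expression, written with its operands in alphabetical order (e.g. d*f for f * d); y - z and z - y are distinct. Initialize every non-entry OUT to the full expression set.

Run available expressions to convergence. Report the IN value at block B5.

Per-block solution:
  B0: | IN={} | OUT={}
  B1: | IN={} | OUT={}
  B2: | IN={} | OUT={}
  B3: | IN={} | OUT={b*e, c-d}
  B4: | IN={b*e, c-d} | OUT={b*e, c+d, c-d}
  B5: | IN={b*e, c+d, c-d} | OUT={a+f}
  B6: | IN={} | OUT={c-e}
  B7: | IN={c-e} | OUT={}
  B8: | IN={} | OUT={}

Merge at B5: IN[B5] = OUT[B4] = {b*e, c+d, c-d}

Answer: {b*e, c+d, c-d}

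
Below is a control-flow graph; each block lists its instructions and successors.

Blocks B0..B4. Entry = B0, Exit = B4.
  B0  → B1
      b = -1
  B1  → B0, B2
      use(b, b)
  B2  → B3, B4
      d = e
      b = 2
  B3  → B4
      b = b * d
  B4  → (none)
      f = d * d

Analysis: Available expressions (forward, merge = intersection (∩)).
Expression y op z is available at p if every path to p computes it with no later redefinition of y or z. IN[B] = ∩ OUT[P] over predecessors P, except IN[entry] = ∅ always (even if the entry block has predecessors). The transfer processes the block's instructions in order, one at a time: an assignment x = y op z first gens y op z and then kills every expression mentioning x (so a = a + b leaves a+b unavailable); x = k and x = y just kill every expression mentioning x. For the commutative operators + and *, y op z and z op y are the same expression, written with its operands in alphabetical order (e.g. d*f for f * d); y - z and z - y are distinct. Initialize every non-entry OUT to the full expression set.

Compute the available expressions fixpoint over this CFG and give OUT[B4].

Per-block solution:
  B0: | IN={} | OUT={}
  B1: | IN={} | OUT={}
  B2: | IN={} | OUT={}
  B3: | IN={} | OUT={}
  B4: | IN={} | OUT={d*d}

Merge at B4: IN[B4] = OUT[B2] ∩ OUT[B3] = {}
Applying B4's transfer function to that IN value gives OUT[B4] (row B4 above).

Answer: {d*d}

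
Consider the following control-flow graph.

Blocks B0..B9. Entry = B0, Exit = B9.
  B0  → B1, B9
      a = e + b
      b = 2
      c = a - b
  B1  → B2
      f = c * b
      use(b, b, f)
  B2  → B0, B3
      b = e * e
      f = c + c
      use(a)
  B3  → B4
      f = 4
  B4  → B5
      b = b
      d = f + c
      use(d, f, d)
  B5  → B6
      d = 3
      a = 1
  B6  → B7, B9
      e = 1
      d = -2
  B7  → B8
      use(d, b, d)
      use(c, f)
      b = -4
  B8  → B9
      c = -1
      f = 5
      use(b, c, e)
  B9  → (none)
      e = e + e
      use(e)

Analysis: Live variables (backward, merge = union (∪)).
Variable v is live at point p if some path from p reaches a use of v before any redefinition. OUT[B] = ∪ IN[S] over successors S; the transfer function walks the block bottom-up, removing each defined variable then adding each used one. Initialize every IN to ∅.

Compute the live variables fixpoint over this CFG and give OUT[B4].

Fixpoint table:
  B0: | IN={b, e} | OUT={a, b, c, e}
  B1: | IN={a, b, c, e} | OUT={a, c, e}
  B2: | IN={a, c, e} | OUT={b, c, e}
  B3: | IN={b, c} | OUT={b, c, f}
  B4: | IN={b, c, f} | OUT={b, c, f}
  B5: | IN={b, c, f} | OUT={b, c, f}
  B6: | IN={b, c, f} | OUT={b, c, d, e, f}
  B7: | IN={b, c, d, e, f} | OUT={b, e}
  B8: | IN={b, e} | OUT={e}
  B9: | IN={e} | OUT={}

Merge at B4: OUT[B4] = IN[B5] = {b, c, f}

Answer: {b, c, f}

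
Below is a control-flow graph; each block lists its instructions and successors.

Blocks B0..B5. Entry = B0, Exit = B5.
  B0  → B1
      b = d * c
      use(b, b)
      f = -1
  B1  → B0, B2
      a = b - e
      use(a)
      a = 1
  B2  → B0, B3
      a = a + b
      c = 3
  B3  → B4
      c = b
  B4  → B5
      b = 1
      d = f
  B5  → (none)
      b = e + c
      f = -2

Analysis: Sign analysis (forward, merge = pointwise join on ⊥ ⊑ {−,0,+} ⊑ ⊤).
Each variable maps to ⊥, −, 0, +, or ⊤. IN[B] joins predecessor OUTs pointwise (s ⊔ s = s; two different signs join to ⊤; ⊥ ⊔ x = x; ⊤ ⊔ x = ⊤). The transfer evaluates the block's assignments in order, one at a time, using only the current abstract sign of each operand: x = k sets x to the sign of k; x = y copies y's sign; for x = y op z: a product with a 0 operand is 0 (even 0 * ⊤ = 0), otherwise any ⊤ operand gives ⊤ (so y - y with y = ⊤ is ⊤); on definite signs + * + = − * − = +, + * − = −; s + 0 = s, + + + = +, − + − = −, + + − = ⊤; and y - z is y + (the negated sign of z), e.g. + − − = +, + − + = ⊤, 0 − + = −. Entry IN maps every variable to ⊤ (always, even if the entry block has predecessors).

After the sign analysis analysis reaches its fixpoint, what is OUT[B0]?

Per-block solution:
  B0:  IN=(all ⊤)  OUT={f:-; rest ⊤}
  B1:  IN={f:-; rest ⊤}  OUT={a:+, f:-; rest ⊤}
  B2:  IN={a:+, f:-; rest ⊤}  OUT={c:+, f:-; rest ⊤}
  B3:  IN={c:+, f:-; rest ⊤}  OUT={f:-; rest ⊤}
  B4:  IN={f:-; rest ⊤}  OUT={b:+, d:-, f:-; rest ⊤}
  B5:  IN={b:+, d:-, f:-; rest ⊤}  OUT={d:-, f:-; rest ⊤}

Merge at B0 (entry node, so the boundary value (all ⊤) is joined with the incoming edge(s)): IN[B0] = (all ⊤) ⊔ OUT[B1] ⊔ OUT[B2] = {a: ⊤, b: ⊤, c: ⊤, d: ⊤, e: ⊤, f: ⊤}
Applying B0's transfer function to that IN value gives OUT[B0] (row B0 above).

Answer: {a: ⊤, b: ⊤, c: ⊤, d: ⊤, e: ⊤, f: -}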